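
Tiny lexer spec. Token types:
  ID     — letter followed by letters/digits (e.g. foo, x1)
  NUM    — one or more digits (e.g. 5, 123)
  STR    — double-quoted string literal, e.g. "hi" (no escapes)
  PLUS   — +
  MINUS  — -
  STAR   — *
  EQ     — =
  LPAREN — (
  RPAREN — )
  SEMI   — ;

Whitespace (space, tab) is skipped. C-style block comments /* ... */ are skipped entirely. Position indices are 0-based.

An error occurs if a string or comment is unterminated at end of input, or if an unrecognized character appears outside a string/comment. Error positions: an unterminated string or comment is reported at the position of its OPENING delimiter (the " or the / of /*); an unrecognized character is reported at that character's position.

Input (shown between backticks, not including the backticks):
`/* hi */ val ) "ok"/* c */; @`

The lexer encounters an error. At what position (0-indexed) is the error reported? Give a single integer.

Answer: 28

Derivation:
pos=0: enter COMMENT mode (saw '/*')
exit COMMENT mode (now at pos=8)
pos=9: emit ID 'val' (now at pos=12)
pos=13: emit RPAREN ')'
pos=15: enter STRING mode
pos=15: emit STR "ok" (now at pos=19)
pos=19: enter COMMENT mode (saw '/*')
exit COMMENT mode (now at pos=26)
pos=26: emit SEMI ';'
pos=28: ERROR — unrecognized char '@'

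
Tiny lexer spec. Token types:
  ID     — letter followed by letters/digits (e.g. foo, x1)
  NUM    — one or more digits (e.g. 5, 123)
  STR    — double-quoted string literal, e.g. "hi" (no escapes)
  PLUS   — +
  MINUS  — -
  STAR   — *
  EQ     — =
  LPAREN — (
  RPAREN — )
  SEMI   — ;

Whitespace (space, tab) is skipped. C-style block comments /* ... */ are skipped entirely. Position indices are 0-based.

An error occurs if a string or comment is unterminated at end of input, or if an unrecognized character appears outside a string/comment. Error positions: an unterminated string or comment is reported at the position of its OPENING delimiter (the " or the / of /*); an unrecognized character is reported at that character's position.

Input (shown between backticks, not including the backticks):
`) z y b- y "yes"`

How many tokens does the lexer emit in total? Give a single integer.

pos=0: emit RPAREN ')'
pos=2: emit ID 'z' (now at pos=3)
pos=4: emit ID 'y' (now at pos=5)
pos=6: emit ID 'b' (now at pos=7)
pos=7: emit MINUS '-'
pos=9: emit ID 'y' (now at pos=10)
pos=11: enter STRING mode
pos=11: emit STR "yes" (now at pos=16)
DONE. 7 tokens: [RPAREN, ID, ID, ID, MINUS, ID, STR]

Answer: 7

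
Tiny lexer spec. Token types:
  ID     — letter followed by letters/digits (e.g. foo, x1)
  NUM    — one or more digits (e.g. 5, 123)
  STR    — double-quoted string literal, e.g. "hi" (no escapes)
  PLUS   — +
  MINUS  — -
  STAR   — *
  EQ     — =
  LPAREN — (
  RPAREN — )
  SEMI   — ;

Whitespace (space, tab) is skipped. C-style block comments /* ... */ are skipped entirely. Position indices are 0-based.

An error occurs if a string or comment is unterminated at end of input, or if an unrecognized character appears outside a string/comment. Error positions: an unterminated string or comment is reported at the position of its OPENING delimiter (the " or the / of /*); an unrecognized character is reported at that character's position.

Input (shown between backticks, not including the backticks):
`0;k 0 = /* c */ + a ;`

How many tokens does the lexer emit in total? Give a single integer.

pos=0: emit NUM '0' (now at pos=1)
pos=1: emit SEMI ';'
pos=2: emit ID 'k' (now at pos=3)
pos=4: emit NUM '0' (now at pos=5)
pos=6: emit EQ '='
pos=8: enter COMMENT mode (saw '/*')
exit COMMENT mode (now at pos=15)
pos=16: emit PLUS '+'
pos=18: emit ID 'a' (now at pos=19)
pos=20: emit SEMI ';'
DONE. 8 tokens: [NUM, SEMI, ID, NUM, EQ, PLUS, ID, SEMI]

Answer: 8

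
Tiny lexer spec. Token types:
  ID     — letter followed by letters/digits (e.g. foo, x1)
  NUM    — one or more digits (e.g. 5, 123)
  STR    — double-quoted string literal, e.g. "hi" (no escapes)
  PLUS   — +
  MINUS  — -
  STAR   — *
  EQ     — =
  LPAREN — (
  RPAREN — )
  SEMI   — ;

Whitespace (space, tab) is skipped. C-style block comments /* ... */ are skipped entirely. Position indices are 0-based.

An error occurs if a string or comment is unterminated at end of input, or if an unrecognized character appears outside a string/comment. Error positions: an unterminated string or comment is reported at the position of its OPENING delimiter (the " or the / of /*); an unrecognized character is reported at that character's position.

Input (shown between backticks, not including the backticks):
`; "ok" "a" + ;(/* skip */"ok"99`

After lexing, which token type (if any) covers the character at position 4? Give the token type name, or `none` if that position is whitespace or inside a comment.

Answer: STR

Derivation:
pos=0: emit SEMI ';'
pos=2: enter STRING mode
pos=2: emit STR "ok" (now at pos=6)
pos=7: enter STRING mode
pos=7: emit STR "a" (now at pos=10)
pos=11: emit PLUS '+'
pos=13: emit SEMI ';'
pos=14: emit LPAREN '('
pos=15: enter COMMENT mode (saw '/*')
exit COMMENT mode (now at pos=25)
pos=25: enter STRING mode
pos=25: emit STR "ok" (now at pos=29)
pos=29: emit NUM '99' (now at pos=31)
DONE. 8 tokens: [SEMI, STR, STR, PLUS, SEMI, LPAREN, STR, NUM]
Position 4: char is 'k' -> STR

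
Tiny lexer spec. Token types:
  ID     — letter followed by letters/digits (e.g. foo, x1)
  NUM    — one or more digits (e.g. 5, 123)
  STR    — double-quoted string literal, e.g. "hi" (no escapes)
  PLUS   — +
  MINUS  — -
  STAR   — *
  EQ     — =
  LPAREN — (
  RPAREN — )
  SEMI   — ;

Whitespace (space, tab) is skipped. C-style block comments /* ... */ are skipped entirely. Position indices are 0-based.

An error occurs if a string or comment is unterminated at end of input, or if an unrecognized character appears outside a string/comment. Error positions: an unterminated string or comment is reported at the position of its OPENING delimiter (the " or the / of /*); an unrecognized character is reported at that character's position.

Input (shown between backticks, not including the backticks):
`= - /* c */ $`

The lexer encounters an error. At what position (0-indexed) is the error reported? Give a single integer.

Answer: 12

Derivation:
pos=0: emit EQ '='
pos=2: emit MINUS '-'
pos=4: enter COMMENT mode (saw '/*')
exit COMMENT mode (now at pos=11)
pos=12: ERROR — unrecognized char '$'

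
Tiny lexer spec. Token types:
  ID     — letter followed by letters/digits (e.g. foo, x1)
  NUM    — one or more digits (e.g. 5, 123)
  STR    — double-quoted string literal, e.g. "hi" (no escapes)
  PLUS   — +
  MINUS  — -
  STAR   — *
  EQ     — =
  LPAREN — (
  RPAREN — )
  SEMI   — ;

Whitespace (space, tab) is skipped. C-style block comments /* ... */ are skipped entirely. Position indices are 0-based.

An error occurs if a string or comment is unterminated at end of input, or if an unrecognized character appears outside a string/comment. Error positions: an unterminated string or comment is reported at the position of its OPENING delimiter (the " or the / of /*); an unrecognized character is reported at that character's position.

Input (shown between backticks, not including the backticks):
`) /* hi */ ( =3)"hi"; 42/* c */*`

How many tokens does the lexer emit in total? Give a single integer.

pos=0: emit RPAREN ')'
pos=2: enter COMMENT mode (saw '/*')
exit COMMENT mode (now at pos=10)
pos=11: emit LPAREN '('
pos=13: emit EQ '='
pos=14: emit NUM '3' (now at pos=15)
pos=15: emit RPAREN ')'
pos=16: enter STRING mode
pos=16: emit STR "hi" (now at pos=20)
pos=20: emit SEMI ';'
pos=22: emit NUM '42' (now at pos=24)
pos=24: enter COMMENT mode (saw '/*')
exit COMMENT mode (now at pos=31)
pos=31: emit STAR '*'
DONE. 9 tokens: [RPAREN, LPAREN, EQ, NUM, RPAREN, STR, SEMI, NUM, STAR]

Answer: 9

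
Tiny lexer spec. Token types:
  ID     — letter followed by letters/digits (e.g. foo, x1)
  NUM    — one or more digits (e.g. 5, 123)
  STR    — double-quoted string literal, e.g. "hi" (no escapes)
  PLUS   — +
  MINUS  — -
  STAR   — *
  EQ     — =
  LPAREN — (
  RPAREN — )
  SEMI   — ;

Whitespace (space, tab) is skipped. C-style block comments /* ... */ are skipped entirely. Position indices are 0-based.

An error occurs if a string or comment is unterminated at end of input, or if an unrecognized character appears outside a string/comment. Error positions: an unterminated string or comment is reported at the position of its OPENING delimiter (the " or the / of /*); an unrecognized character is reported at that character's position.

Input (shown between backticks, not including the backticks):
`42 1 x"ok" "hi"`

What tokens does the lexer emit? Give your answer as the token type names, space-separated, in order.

Answer: NUM NUM ID STR STR

Derivation:
pos=0: emit NUM '42' (now at pos=2)
pos=3: emit NUM '1' (now at pos=4)
pos=5: emit ID 'x' (now at pos=6)
pos=6: enter STRING mode
pos=6: emit STR "ok" (now at pos=10)
pos=11: enter STRING mode
pos=11: emit STR "hi" (now at pos=15)
DONE. 5 tokens: [NUM, NUM, ID, STR, STR]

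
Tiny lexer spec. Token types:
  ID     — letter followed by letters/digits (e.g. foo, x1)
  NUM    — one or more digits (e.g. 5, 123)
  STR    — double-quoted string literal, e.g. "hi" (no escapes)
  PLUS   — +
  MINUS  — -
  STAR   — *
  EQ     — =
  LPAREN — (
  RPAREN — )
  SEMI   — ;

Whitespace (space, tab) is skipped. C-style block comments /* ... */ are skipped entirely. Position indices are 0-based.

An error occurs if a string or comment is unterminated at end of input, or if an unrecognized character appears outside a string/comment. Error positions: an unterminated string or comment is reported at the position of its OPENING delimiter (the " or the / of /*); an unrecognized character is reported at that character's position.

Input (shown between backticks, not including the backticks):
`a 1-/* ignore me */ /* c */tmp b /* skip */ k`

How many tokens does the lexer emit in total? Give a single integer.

pos=0: emit ID 'a' (now at pos=1)
pos=2: emit NUM '1' (now at pos=3)
pos=3: emit MINUS '-'
pos=4: enter COMMENT mode (saw '/*')
exit COMMENT mode (now at pos=19)
pos=20: enter COMMENT mode (saw '/*')
exit COMMENT mode (now at pos=27)
pos=27: emit ID 'tmp' (now at pos=30)
pos=31: emit ID 'b' (now at pos=32)
pos=33: enter COMMENT mode (saw '/*')
exit COMMENT mode (now at pos=43)
pos=44: emit ID 'k' (now at pos=45)
DONE. 6 tokens: [ID, NUM, MINUS, ID, ID, ID]

Answer: 6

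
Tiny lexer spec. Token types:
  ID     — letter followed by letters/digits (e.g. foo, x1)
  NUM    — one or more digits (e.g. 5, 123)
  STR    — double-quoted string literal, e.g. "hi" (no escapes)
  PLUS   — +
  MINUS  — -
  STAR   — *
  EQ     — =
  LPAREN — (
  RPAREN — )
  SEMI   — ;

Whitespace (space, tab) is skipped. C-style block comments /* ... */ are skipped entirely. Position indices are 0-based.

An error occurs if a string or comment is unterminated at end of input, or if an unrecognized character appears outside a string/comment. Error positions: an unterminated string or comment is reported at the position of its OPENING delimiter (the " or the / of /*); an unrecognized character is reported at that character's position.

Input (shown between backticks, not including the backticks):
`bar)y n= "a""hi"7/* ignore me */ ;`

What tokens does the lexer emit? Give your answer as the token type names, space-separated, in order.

Answer: ID RPAREN ID ID EQ STR STR NUM SEMI

Derivation:
pos=0: emit ID 'bar' (now at pos=3)
pos=3: emit RPAREN ')'
pos=4: emit ID 'y' (now at pos=5)
pos=6: emit ID 'n' (now at pos=7)
pos=7: emit EQ '='
pos=9: enter STRING mode
pos=9: emit STR "a" (now at pos=12)
pos=12: enter STRING mode
pos=12: emit STR "hi" (now at pos=16)
pos=16: emit NUM '7' (now at pos=17)
pos=17: enter COMMENT mode (saw '/*')
exit COMMENT mode (now at pos=32)
pos=33: emit SEMI ';'
DONE. 9 tokens: [ID, RPAREN, ID, ID, EQ, STR, STR, NUM, SEMI]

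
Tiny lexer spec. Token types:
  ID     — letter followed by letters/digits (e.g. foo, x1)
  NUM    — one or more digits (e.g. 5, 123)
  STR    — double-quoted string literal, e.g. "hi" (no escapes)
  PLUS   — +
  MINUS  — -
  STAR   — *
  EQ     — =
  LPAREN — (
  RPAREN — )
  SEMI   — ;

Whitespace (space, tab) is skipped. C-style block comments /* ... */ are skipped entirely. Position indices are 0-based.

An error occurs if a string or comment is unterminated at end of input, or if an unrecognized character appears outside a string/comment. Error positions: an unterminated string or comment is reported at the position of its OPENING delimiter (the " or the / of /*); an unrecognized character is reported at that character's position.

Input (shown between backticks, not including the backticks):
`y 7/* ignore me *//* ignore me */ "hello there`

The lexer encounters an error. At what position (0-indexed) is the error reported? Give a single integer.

Answer: 34

Derivation:
pos=0: emit ID 'y' (now at pos=1)
pos=2: emit NUM '7' (now at pos=3)
pos=3: enter COMMENT mode (saw '/*')
exit COMMENT mode (now at pos=18)
pos=18: enter COMMENT mode (saw '/*')
exit COMMENT mode (now at pos=33)
pos=34: enter STRING mode
pos=34: ERROR — unterminated string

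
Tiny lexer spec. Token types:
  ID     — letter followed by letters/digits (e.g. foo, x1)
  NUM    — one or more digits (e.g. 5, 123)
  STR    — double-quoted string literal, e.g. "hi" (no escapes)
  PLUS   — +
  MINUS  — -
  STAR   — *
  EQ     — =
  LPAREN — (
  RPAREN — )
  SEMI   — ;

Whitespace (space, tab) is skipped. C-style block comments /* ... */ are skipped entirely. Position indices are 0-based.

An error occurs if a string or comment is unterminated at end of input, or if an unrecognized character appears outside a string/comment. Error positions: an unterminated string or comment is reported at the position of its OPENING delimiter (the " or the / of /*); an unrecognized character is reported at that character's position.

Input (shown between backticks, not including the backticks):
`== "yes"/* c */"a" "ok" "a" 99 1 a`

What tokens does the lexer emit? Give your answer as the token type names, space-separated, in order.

pos=0: emit EQ '='
pos=1: emit EQ '='
pos=3: enter STRING mode
pos=3: emit STR "yes" (now at pos=8)
pos=8: enter COMMENT mode (saw '/*')
exit COMMENT mode (now at pos=15)
pos=15: enter STRING mode
pos=15: emit STR "a" (now at pos=18)
pos=19: enter STRING mode
pos=19: emit STR "ok" (now at pos=23)
pos=24: enter STRING mode
pos=24: emit STR "a" (now at pos=27)
pos=28: emit NUM '99' (now at pos=30)
pos=31: emit NUM '1' (now at pos=32)
pos=33: emit ID 'a' (now at pos=34)
DONE. 9 tokens: [EQ, EQ, STR, STR, STR, STR, NUM, NUM, ID]

Answer: EQ EQ STR STR STR STR NUM NUM ID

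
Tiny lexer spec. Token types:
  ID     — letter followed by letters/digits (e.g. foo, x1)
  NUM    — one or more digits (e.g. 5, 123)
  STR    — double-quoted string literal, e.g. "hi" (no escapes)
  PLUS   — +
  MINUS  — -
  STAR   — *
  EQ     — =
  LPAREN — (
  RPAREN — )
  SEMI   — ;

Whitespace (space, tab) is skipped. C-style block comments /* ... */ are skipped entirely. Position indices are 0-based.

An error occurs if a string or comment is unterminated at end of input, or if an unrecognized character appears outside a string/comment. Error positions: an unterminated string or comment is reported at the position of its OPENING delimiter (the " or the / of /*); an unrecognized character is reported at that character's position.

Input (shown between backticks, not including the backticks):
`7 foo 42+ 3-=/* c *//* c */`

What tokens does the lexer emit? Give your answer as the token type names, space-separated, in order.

pos=0: emit NUM '7' (now at pos=1)
pos=2: emit ID 'foo' (now at pos=5)
pos=6: emit NUM '42' (now at pos=8)
pos=8: emit PLUS '+'
pos=10: emit NUM '3' (now at pos=11)
pos=11: emit MINUS '-'
pos=12: emit EQ '='
pos=13: enter COMMENT mode (saw '/*')
exit COMMENT mode (now at pos=20)
pos=20: enter COMMENT mode (saw '/*')
exit COMMENT mode (now at pos=27)
DONE. 7 tokens: [NUM, ID, NUM, PLUS, NUM, MINUS, EQ]

Answer: NUM ID NUM PLUS NUM MINUS EQ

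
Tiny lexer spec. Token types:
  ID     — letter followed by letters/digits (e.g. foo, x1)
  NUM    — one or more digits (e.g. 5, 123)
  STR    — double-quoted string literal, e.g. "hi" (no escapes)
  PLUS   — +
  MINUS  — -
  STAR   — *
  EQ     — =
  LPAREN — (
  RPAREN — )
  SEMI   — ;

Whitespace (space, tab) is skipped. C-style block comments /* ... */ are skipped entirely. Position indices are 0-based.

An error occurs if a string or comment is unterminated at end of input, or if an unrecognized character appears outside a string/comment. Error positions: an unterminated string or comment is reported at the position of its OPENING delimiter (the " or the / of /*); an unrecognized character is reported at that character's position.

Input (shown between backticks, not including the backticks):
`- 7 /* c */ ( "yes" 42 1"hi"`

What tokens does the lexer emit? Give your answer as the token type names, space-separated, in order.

pos=0: emit MINUS '-'
pos=2: emit NUM '7' (now at pos=3)
pos=4: enter COMMENT mode (saw '/*')
exit COMMENT mode (now at pos=11)
pos=12: emit LPAREN '('
pos=14: enter STRING mode
pos=14: emit STR "yes" (now at pos=19)
pos=20: emit NUM '42' (now at pos=22)
pos=23: emit NUM '1' (now at pos=24)
pos=24: enter STRING mode
pos=24: emit STR "hi" (now at pos=28)
DONE. 7 tokens: [MINUS, NUM, LPAREN, STR, NUM, NUM, STR]

Answer: MINUS NUM LPAREN STR NUM NUM STR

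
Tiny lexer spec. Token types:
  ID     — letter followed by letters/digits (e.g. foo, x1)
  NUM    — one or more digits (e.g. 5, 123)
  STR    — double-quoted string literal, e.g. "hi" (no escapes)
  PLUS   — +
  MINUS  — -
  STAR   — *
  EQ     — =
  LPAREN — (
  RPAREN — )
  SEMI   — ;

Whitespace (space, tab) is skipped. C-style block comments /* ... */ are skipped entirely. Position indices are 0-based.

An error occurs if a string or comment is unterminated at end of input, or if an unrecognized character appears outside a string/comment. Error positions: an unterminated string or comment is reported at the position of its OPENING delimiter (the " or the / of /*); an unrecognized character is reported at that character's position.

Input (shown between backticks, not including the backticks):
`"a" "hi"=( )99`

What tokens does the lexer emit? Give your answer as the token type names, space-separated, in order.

Answer: STR STR EQ LPAREN RPAREN NUM

Derivation:
pos=0: enter STRING mode
pos=0: emit STR "a" (now at pos=3)
pos=4: enter STRING mode
pos=4: emit STR "hi" (now at pos=8)
pos=8: emit EQ '='
pos=9: emit LPAREN '('
pos=11: emit RPAREN ')'
pos=12: emit NUM '99' (now at pos=14)
DONE. 6 tokens: [STR, STR, EQ, LPAREN, RPAREN, NUM]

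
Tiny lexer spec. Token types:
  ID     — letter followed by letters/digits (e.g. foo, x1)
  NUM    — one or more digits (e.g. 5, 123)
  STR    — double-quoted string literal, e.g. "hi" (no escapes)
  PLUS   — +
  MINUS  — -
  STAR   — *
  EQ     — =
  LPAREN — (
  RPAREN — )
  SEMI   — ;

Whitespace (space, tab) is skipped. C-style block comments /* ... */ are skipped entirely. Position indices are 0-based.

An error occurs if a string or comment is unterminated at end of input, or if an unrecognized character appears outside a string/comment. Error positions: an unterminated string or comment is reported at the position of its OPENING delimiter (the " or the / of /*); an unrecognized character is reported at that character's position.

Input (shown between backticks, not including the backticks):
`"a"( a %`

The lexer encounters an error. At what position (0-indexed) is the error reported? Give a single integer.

Answer: 7

Derivation:
pos=0: enter STRING mode
pos=0: emit STR "a" (now at pos=3)
pos=3: emit LPAREN '('
pos=5: emit ID 'a' (now at pos=6)
pos=7: ERROR — unrecognized char '%'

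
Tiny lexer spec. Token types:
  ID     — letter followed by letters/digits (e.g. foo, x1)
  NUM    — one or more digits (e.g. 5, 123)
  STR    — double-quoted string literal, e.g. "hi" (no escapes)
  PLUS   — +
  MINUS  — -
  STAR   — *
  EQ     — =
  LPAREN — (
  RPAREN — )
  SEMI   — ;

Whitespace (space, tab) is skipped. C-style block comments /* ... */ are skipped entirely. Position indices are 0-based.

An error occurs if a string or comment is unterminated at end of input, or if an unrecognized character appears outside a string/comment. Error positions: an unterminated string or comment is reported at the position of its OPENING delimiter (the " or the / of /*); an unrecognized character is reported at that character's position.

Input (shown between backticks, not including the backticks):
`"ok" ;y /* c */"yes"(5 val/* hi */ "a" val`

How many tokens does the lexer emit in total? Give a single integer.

Answer: 9

Derivation:
pos=0: enter STRING mode
pos=0: emit STR "ok" (now at pos=4)
pos=5: emit SEMI ';'
pos=6: emit ID 'y' (now at pos=7)
pos=8: enter COMMENT mode (saw '/*')
exit COMMENT mode (now at pos=15)
pos=15: enter STRING mode
pos=15: emit STR "yes" (now at pos=20)
pos=20: emit LPAREN '('
pos=21: emit NUM '5' (now at pos=22)
pos=23: emit ID 'val' (now at pos=26)
pos=26: enter COMMENT mode (saw '/*')
exit COMMENT mode (now at pos=34)
pos=35: enter STRING mode
pos=35: emit STR "a" (now at pos=38)
pos=39: emit ID 'val' (now at pos=42)
DONE. 9 tokens: [STR, SEMI, ID, STR, LPAREN, NUM, ID, STR, ID]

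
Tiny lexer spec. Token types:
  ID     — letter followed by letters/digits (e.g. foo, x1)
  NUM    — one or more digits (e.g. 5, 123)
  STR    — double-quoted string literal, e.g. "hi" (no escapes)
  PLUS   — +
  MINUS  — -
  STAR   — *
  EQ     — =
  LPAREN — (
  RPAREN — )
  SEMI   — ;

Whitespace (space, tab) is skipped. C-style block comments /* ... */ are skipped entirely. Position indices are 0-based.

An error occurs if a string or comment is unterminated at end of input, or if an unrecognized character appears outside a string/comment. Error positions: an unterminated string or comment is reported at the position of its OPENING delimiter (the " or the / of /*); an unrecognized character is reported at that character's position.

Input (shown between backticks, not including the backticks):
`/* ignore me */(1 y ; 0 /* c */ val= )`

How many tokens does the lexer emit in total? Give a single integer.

pos=0: enter COMMENT mode (saw '/*')
exit COMMENT mode (now at pos=15)
pos=15: emit LPAREN '('
pos=16: emit NUM '1' (now at pos=17)
pos=18: emit ID 'y' (now at pos=19)
pos=20: emit SEMI ';'
pos=22: emit NUM '0' (now at pos=23)
pos=24: enter COMMENT mode (saw '/*')
exit COMMENT mode (now at pos=31)
pos=32: emit ID 'val' (now at pos=35)
pos=35: emit EQ '='
pos=37: emit RPAREN ')'
DONE. 8 tokens: [LPAREN, NUM, ID, SEMI, NUM, ID, EQ, RPAREN]

Answer: 8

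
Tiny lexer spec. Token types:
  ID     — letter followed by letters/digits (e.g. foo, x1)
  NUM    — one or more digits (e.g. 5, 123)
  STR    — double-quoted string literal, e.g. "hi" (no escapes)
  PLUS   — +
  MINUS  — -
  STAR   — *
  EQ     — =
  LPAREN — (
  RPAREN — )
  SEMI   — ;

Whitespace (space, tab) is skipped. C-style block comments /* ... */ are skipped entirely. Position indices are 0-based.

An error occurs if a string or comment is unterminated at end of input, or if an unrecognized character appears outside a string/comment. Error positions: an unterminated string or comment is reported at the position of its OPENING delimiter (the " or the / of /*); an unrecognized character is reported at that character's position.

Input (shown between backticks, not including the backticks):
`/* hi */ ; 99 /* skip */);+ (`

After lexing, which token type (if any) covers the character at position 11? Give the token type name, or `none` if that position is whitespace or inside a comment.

Answer: NUM

Derivation:
pos=0: enter COMMENT mode (saw '/*')
exit COMMENT mode (now at pos=8)
pos=9: emit SEMI ';'
pos=11: emit NUM '99' (now at pos=13)
pos=14: enter COMMENT mode (saw '/*')
exit COMMENT mode (now at pos=24)
pos=24: emit RPAREN ')'
pos=25: emit SEMI ';'
pos=26: emit PLUS '+'
pos=28: emit LPAREN '('
DONE. 6 tokens: [SEMI, NUM, RPAREN, SEMI, PLUS, LPAREN]
Position 11: char is '9' -> NUM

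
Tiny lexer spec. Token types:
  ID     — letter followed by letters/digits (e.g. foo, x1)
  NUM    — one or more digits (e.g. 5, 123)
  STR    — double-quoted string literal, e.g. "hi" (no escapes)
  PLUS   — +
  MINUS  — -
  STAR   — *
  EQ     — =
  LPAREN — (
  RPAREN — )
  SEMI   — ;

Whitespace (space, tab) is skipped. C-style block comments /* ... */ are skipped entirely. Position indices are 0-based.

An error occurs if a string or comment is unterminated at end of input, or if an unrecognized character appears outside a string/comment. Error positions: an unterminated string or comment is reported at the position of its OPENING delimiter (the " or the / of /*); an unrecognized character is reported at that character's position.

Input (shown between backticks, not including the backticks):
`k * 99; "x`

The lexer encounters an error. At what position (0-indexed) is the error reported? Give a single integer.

Answer: 8

Derivation:
pos=0: emit ID 'k' (now at pos=1)
pos=2: emit STAR '*'
pos=4: emit NUM '99' (now at pos=6)
pos=6: emit SEMI ';'
pos=8: enter STRING mode
pos=8: ERROR — unterminated string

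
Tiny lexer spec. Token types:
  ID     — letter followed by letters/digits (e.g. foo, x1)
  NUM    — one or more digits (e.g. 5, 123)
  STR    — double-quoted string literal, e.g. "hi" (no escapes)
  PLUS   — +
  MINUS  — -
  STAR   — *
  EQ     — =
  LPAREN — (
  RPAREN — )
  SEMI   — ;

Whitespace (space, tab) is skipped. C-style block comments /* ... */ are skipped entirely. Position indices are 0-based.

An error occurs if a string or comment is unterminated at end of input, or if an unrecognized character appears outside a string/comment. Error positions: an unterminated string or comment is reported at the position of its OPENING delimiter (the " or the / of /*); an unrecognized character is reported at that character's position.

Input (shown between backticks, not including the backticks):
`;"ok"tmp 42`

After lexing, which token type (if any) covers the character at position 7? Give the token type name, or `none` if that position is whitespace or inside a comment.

pos=0: emit SEMI ';'
pos=1: enter STRING mode
pos=1: emit STR "ok" (now at pos=5)
pos=5: emit ID 'tmp' (now at pos=8)
pos=9: emit NUM '42' (now at pos=11)
DONE. 4 tokens: [SEMI, STR, ID, NUM]
Position 7: char is 'p' -> ID

Answer: ID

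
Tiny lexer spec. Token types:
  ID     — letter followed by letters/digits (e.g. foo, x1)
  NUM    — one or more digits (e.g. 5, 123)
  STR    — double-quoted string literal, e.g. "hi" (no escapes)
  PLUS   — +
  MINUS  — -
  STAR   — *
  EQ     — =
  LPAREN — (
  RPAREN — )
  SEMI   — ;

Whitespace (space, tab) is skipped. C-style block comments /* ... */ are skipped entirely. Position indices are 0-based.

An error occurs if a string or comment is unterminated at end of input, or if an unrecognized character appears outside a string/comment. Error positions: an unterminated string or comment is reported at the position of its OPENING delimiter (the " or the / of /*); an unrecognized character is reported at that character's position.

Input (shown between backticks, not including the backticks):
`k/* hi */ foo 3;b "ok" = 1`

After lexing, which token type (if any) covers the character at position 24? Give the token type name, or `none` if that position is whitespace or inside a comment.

pos=0: emit ID 'k' (now at pos=1)
pos=1: enter COMMENT mode (saw '/*')
exit COMMENT mode (now at pos=9)
pos=10: emit ID 'foo' (now at pos=13)
pos=14: emit NUM '3' (now at pos=15)
pos=15: emit SEMI ';'
pos=16: emit ID 'b' (now at pos=17)
pos=18: enter STRING mode
pos=18: emit STR "ok" (now at pos=22)
pos=23: emit EQ '='
pos=25: emit NUM '1' (now at pos=26)
DONE. 8 tokens: [ID, ID, NUM, SEMI, ID, STR, EQ, NUM]
Position 24: char is ' ' -> none

Answer: none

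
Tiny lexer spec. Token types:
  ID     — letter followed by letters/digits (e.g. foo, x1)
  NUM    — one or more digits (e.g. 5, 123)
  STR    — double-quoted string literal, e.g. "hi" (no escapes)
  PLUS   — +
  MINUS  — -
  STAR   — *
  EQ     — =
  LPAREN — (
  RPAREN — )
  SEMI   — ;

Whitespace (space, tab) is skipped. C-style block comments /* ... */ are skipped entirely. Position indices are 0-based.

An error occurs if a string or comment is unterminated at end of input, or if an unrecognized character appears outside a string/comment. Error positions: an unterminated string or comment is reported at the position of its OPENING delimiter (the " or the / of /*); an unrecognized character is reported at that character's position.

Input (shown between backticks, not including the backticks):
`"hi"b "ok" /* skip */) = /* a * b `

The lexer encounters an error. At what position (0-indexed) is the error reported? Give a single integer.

Answer: 25

Derivation:
pos=0: enter STRING mode
pos=0: emit STR "hi" (now at pos=4)
pos=4: emit ID 'b' (now at pos=5)
pos=6: enter STRING mode
pos=6: emit STR "ok" (now at pos=10)
pos=11: enter COMMENT mode (saw '/*')
exit COMMENT mode (now at pos=21)
pos=21: emit RPAREN ')'
pos=23: emit EQ '='
pos=25: enter COMMENT mode (saw '/*')
pos=25: ERROR — unterminated comment (reached EOF)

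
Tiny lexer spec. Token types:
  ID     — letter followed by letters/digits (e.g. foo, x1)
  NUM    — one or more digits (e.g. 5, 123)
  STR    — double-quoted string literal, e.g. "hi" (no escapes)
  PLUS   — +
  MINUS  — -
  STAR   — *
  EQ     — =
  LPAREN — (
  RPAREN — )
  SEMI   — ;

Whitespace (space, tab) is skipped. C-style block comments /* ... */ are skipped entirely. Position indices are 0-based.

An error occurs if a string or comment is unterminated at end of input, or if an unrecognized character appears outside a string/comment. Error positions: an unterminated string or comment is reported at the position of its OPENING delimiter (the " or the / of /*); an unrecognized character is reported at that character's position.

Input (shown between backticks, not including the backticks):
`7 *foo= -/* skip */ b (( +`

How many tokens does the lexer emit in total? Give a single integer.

Answer: 9

Derivation:
pos=0: emit NUM '7' (now at pos=1)
pos=2: emit STAR '*'
pos=3: emit ID 'foo' (now at pos=6)
pos=6: emit EQ '='
pos=8: emit MINUS '-'
pos=9: enter COMMENT mode (saw '/*')
exit COMMENT mode (now at pos=19)
pos=20: emit ID 'b' (now at pos=21)
pos=22: emit LPAREN '('
pos=23: emit LPAREN '('
pos=25: emit PLUS '+'
DONE. 9 tokens: [NUM, STAR, ID, EQ, MINUS, ID, LPAREN, LPAREN, PLUS]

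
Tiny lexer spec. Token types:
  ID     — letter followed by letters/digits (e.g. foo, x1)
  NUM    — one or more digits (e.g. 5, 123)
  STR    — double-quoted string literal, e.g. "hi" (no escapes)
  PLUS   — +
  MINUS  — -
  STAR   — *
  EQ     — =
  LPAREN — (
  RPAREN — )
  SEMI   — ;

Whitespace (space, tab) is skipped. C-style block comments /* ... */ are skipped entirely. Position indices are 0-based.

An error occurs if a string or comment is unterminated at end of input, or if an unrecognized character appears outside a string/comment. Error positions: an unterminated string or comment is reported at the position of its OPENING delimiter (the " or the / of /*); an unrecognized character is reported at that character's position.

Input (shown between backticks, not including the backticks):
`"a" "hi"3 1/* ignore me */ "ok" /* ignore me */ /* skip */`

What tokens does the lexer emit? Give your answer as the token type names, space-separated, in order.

Answer: STR STR NUM NUM STR

Derivation:
pos=0: enter STRING mode
pos=0: emit STR "a" (now at pos=3)
pos=4: enter STRING mode
pos=4: emit STR "hi" (now at pos=8)
pos=8: emit NUM '3' (now at pos=9)
pos=10: emit NUM '1' (now at pos=11)
pos=11: enter COMMENT mode (saw '/*')
exit COMMENT mode (now at pos=26)
pos=27: enter STRING mode
pos=27: emit STR "ok" (now at pos=31)
pos=32: enter COMMENT mode (saw '/*')
exit COMMENT mode (now at pos=47)
pos=48: enter COMMENT mode (saw '/*')
exit COMMENT mode (now at pos=58)
DONE. 5 tokens: [STR, STR, NUM, NUM, STR]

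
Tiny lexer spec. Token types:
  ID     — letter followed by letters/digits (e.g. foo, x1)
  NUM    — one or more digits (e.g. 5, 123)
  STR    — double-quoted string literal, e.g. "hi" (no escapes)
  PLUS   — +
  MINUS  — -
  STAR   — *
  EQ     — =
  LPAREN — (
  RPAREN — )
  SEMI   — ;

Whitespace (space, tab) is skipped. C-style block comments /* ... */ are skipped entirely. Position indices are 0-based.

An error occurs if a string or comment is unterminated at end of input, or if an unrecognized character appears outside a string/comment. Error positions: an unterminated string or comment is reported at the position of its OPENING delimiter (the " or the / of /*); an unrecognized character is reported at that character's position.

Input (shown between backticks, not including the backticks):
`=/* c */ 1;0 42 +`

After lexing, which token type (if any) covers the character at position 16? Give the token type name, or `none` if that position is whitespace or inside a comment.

Answer: PLUS

Derivation:
pos=0: emit EQ '='
pos=1: enter COMMENT mode (saw '/*')
exit COMMENT mode (now at pos=8)
pos=9: emit NUM '1' (now at pos=10)
pos=10: emit SEMI ';'
pos=11: emit NUM '0' (now at pos=12)
pos=13: emit NUM '42' (now at pos=15)
pos=16: emit PLUS '+'
DONE. 6 tokens: [EQ, NUM, SEMI, NUM, NUM, PLUS]
Position 16: char is '+' -> PLUS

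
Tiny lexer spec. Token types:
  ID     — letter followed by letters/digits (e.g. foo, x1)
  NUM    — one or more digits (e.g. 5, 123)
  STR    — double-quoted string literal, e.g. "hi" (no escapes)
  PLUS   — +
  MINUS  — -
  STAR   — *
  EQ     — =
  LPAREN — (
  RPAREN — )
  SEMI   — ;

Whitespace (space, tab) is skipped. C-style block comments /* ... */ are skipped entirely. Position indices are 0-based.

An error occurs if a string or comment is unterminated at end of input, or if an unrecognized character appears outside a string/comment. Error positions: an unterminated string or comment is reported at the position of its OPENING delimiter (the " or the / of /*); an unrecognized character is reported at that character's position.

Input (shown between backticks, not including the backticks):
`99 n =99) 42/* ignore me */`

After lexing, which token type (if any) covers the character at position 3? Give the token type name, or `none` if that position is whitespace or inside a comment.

Answer: ID

Derivation:
pos=0: emit NUM '99' (now at pos=2)
pos=3: emit ID 'n' (now at pos=4)
pos=5: emit EQ '='
pos=6: emit NUM '99' (now at pos=8)
pos=8: emit RPAREN ')'
pos=10: emit NUM '42' (now at pos=12)
pos=12: enter COMMENT mode (saw '/*')
exit COMMENT mode (now at pos=27)
DONE. 6 tokens: [NUM, ID, EQ, NUM, RPAREN, NUM]
Position 3: char is 'n' -> ID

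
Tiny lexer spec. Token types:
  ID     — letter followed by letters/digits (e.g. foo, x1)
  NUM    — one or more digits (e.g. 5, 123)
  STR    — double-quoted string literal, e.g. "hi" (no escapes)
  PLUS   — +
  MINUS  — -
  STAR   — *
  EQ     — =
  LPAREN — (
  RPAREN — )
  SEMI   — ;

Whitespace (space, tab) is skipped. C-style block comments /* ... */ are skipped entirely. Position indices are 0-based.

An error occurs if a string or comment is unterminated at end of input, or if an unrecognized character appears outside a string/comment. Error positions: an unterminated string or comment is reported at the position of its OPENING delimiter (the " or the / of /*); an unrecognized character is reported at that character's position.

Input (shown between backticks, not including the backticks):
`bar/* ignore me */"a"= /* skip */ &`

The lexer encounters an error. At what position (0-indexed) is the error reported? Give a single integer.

Answer: 34

Derivation:
pos=0: emit ID 'bar' (now at pos=3)
pos=3: enter COMMENT mode (saw '/*')
exit COMMENT mode (now at pos=18)
pos=18: enter STRING mode
pos=18: emit STR "a" (now at pos=21)
pos=21: emit EQ '='
pos=23: enter COMMENT mode (saw '/*')
exit COMMENT mode (now at pos=33)
pos=34: ERROR — unrecognized char '&'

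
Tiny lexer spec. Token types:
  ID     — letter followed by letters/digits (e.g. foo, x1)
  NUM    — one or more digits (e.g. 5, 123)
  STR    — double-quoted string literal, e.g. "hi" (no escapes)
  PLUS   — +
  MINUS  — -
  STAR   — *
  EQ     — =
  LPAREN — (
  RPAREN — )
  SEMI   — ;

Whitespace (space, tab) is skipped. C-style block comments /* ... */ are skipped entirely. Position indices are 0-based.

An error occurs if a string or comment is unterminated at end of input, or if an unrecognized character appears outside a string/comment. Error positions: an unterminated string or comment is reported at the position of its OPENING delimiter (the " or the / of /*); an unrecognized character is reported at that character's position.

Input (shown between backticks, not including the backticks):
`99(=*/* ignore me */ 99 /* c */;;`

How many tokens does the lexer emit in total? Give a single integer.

Answer: 7

Derivation:
pos=0: emit NUM '99' (now at pos=2)
pos=2: emit LPAREN '('
pos=3: emit EQ '='
pos=4: emit STAR '*'
pos=5: enter COMMENT mode (saw '/*')
exit COMMENT mode (now at pos=20)
pos=21: emit NUM '99' (now at pos=23)
pos=24: enter COMMENT mode (saw '/*')
exit COMMENT mode (now at pos=31)
pos=31: emit SEMI ';'
pos=32: emit SEMI ';'
DONE. 7 tokens: [NUM, LPAREN, EQ, STAR, NUM, SEMI, SEMI]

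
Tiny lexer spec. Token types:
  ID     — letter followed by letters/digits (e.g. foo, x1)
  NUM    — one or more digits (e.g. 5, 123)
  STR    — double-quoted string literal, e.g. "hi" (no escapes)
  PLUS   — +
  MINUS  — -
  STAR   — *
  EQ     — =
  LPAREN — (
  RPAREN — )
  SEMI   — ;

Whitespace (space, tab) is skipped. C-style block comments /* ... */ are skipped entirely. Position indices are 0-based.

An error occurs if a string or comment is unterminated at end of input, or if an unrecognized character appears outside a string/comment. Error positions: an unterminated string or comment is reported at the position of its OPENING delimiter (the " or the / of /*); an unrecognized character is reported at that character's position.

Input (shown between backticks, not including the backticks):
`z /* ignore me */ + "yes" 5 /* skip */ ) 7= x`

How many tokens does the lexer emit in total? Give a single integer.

pos=0: emit ID 'z' (now at pos=1)
pos=2: enter COMMENT mode (saw '/*')
exit COMMENT mode (now at pos=17)
pos=18: emit PLUS '+'
pos=20: enter STRING mode
pos=20: emit STR "yes" (now at pos=25)
pos=26: emit NUM '5' (now at pos=27)
pos=28: enter COMMENT mode (saw '/*')
exit COMMENT mode (now at pos=38)
pos=39: emit RPAREN ')'
pos=41: emit NUM '7' (now at pos=42)
pos=42: emit EQ '='
pos=44: emit ID 'x' (now at pos=45)
DONE. 8 tokens: [ID, PLUS, STR, NUM, RPAREN, NUM, EQ, ID]

Answer: 8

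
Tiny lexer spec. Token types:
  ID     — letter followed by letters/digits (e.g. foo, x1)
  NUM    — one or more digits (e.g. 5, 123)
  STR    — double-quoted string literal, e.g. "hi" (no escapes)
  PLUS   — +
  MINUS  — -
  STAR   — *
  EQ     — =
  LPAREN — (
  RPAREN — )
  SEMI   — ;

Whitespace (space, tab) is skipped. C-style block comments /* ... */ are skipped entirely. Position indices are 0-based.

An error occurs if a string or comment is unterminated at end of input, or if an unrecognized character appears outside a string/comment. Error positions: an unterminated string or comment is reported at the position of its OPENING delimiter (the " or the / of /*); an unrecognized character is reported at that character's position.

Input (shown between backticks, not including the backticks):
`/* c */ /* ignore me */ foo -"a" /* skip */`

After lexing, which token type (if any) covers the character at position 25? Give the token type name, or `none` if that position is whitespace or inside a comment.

pos=0: enter COMMENT mode (saw '/*')
exit COMMENT mode (now at pos=7)
pos=8: enter COMMENT mode (saw '/*')
exit COMMENT mode (now at pos=23)
pos=24: emit ID 'foo' (now at pos=27)
pos=28: emit MINUS '-'
pos=29: enter STRING mode
pos=29: emit STR "a" (now at pos=32)
pos=33: enter COMMENT mode (saw '/*')
exit COMMENT mode (now at pos=43)
DONE. 3 tokens: [ID, MINUS, STR]
Position 25: char is 'o' -> ID

Answer: ID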